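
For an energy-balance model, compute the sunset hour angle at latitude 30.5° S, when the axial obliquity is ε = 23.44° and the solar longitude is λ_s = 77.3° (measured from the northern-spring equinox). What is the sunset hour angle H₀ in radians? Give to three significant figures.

H₀ = 1.32 rad

Solar declination: sin δ = sin ε · sin λ_s = sin 23.44° × sin 77.3° = 0.38806, so δ = +22.834°.
cos H₀ = −tan φ · tan δ = −tan(-30.5°) × tan(+22.834°) = 0.2480, so H₀ = 1.3202 rad = 75.64°.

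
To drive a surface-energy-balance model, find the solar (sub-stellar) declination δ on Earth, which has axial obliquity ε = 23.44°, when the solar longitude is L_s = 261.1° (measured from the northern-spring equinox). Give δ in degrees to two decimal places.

sin δ = sin ε · sin L_s = sin 23.44° × sin 261.1° = -0.392999.
δ = arcsin(-0.392999) = -23.14°.

δ = -23.14°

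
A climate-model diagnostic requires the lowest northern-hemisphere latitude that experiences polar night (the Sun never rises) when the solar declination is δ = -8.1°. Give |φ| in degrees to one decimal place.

|φ| = 81.9°

Polar night requires cos H₀ = −tan φ tan δ ≥ 1, i.e. tan φ tan δ ≤ −1.
The boundary is |tan φ| · |tan δ| = 1, so |φ| = 90° − |δ| = 90° − 8.1° = 81.9° in the northern hemisphere.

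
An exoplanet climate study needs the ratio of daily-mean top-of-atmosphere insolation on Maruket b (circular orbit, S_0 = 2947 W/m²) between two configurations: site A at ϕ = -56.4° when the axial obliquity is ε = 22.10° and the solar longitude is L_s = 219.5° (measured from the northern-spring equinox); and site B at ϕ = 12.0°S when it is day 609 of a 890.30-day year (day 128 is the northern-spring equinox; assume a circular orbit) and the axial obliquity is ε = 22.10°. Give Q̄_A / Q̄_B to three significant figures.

Q̄_A / Q̄_B ≈ 0.884

— Configuration A (ϕ=-56.4°):
Solar declination: sin δ = sin ε · sin L_s = sin 22.10° × sin 219.5° = -0.23931, so δ = -13.846°.
cos h₀ = −tan(-56.4°) tan(-13.846°) = -0.3710, h₀ = 1.9508 rad.
Bracket: h₀ sin ϕ sin δ + cos ϕ cos δ sin h₀ = 1.9508×-0.83292×-0.23931 + 0.55339×0.97094×0.92865 = 0.388845 + 0.498972 = 0.887817.
Q̄ = (S_0/π) × [bracket] = (2947/π) × 0.887817 = 832.82 W/m².
— Configuration B (ϕ=-12.0°):
Solar longitude: L_s = 360° × (609 − 128)/890.30 = 194.496°.
sin δ = sin 22.10° × sin 194.496° = -0.09418, so δ = -5.404°.
cos h₀ = −tan(-12.0°) tan(-5.404°) = -0.0201, h₀ = 1.5909 rad.
Bracket: h₀ sin ϕ sin δ + cos ϕ cos δ sin h₀ = 1.5909×-0.20791×-0.09418 + 0.97815×0.99556×0.99980 = 0.031151 + 0.973612 = 1.004763.
Q̄ = (S_0/π) × [bracket] = (2947/π) × 1.004763 = 942.53 W/m².
Ratio Q̄_A / Q̄_B = 832.82 / 942.53 = 0.8836.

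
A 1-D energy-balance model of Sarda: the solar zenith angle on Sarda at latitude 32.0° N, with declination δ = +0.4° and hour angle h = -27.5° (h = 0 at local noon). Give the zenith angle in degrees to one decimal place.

θ_z = 40.9°

cos θ_z = sin φ sin δ + cos φ cos δ cos h = 0.003700 + 0.752210 = 0.755910.
θ_z = arccos(0.755910) = 40.9°.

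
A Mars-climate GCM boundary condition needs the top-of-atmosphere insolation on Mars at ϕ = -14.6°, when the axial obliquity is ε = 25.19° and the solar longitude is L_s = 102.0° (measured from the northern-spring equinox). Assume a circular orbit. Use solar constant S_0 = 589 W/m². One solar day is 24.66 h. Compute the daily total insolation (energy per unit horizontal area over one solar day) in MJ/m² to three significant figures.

12.0 MJ/m²

Solar declination: sin δ = sin ε · sin L_s = sin 25.19° × sin 102.0° = 0.41632, so δ = +24.603°.
cos h₀ = −tan(-14.6°) tan(+24.603°) = 0.1193, h₀ = 1.4512 rad.
Bracket: h₀ sin ϕ sin δ + cos ϕ cos δ sin h₀ = 1.4512×-0.25207×0.41632 + 0.96771×0.90922×0.99286 = -0.152292 + 0.873579 = 0.721287.
Q̄ = (S_0/π) × [bracket] = (589/π) × 0.721287 = 135.23 W/m².
Daily total = Q̄ × 24.66 h × 3600 s/h = 135.23 × 24.66 × 3600 / 10⁶ = 12.01 MJ/m².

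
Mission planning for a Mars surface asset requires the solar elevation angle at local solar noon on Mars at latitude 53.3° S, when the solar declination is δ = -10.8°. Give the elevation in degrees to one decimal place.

At local noon the hour angle is zero, so the zenith angle equals |ϕ − δ| = |-53.3° − (-10.800°)| = 42.500°.
Elevation = 90° − 42.500° = 47.5°.

47.5°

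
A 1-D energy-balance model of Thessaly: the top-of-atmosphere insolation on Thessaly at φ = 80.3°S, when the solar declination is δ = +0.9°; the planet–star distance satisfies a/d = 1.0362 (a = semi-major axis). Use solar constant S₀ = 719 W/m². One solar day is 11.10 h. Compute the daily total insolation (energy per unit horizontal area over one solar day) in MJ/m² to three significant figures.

cos H₀ = −tan(-80.3°) tan(+0.900°) = 0.0919, H₀ = 1.4788 rad.
Bracket: H₀ sin φ sin δ + cos φ cos δ sin H₀ = 1.4788×-0.98570×0.01571 + 0.16849×0.99988×0.99577 = -0.022900 + 0.167757 = 0.144857.
Inverse-square distance factor (a/d)² = 1.0362² = 1.073710.
Q̄ = (S₀/π) × 1.073710 × [bracket] = (719/π) × 1.073710 × 0.144857 = 35.596 W/m².
Daily total = Q̄ × 11.10 h × 3600 s/h = 35.596 × 11.10 × 3600 / 10⁶ = 1.422 MJ/m².

1.42 MJ/m²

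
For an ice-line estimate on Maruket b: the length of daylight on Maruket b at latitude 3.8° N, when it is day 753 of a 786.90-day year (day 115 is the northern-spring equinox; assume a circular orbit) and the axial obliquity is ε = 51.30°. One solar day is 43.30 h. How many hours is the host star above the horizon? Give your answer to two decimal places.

Solar longitude: λ_s = 360° × (753 − 115)/786.90 = 291.880°.
sin δ = sin 51.30° × sin 291.880° = -0.72422, so δ = -46.404°.
cos H₀ = −tan φ · tan δ = −tan(+3.8°) × tan(-46.404°) = 0.0698, so H₀ = 1.5010 rad = 86.00°.
Daylight = 2H₀/(2π) × 43.30 h = (1.5010/π) × 43.30 = 20.69 h.

20.69 h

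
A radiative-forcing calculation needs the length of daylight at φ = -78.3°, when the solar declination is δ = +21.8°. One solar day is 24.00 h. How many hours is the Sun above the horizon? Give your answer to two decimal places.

0.00 h

cos H₀ = −tan φ · tan δ = 1.9314 ≥ 1, so the Sun never rises (polar night) and H₀ = 0.
Daylight = 2H₀/(2π) × 24.00 h = (0.0000/π) × 24.00 = 0.00 h.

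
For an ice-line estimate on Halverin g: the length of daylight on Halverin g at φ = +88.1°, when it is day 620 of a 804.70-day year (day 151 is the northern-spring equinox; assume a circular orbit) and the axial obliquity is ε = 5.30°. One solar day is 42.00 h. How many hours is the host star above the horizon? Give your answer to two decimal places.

Solar longitude: λ_s = 360° × (620 − 151)/804.70 = 209.817°.
sin δ = sin 5.30° × sin 209.817° = -0.04593, so δ = -2.633°.
cos H₀ = −tan φ · tan δ = 1.3860 ≥ 1, so the host star never rises (polar night) and H₀ = 0.
Daylight = 2H₀/(2π) × 42.00 h = (0.0000/π) × 42.00 = 0.00 h.

0.00 h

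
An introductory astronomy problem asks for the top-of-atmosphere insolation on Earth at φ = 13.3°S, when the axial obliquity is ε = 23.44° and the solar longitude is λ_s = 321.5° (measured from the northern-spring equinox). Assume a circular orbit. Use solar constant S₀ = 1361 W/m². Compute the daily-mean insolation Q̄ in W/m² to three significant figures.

Q̄ ≈ 448 W/m²

Solar declination: sin δ = sin ε · sin λ_s = sin 23.44° × sin 321.5° = -0.24763, so δ = -14.337°.
cos H₀ = −tan(-13.3°) tan(-14.337°) = -0.0604, H₀ = 1.6313 rad.
Bracket: H₀ sin φ sin δ + cos φ cos δ sin H₀ = 1.6313×-0.23005×-0.24763 + 0.97318×0.96885×0.99817 = 0.092931 + 0.941140 = 1.034071.
Q̄ = (S₀/π) × [bracket] = (1361/π) × 1.034071 = 448.0 W/m².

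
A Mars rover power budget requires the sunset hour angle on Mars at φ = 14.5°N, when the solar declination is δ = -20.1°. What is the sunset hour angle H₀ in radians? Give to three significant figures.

H₀ = 1.48 rad

cos H₀ = −tan φ · tan δ = −tan(+14.5°) × tan(-20.100°) = 0.0946, so H₀ = 1.4760 rad = 84.57°.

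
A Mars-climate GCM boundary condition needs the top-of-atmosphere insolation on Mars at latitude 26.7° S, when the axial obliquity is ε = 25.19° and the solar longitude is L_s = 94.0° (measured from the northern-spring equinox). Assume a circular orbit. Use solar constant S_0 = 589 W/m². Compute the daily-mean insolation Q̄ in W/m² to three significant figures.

Q̄ ≈ 99.7 W/m²

Solar declination: sin δ = sin ε · sin L_s = sin 25.19° × sin 94.0° = 0.42458, so δ = +25.124°.
cos h₀ = −tan(-26.7°) tan(+25.124°) = 0.2359, h₀ = 1.3327 rad.
Bracket: h₀ sin ϕ sin δ + cos ϕ cos δ sin h₀ = 1.3327×-0.44932×0.42458 + 0.89337×0.90539×0.97179 = -0.254242 + 0.786031 = 0.531789.
Q̄ = (S_0/π) × [bracket] = (589/π) × 0.531789 = 99.70 W/m².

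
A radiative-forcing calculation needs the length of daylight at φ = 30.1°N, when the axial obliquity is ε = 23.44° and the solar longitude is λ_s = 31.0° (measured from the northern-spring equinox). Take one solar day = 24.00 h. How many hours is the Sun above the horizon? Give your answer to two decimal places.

Solar declination: sin δ = sin ε · sin λ_s = sin 23.44° × sin 31.0° = 0.20488, so δ = +11.822°.
cos H₀ = −tan φ · tan δ = −tan(+30.1°) × tan(+11.822°) = -0.1213, so H₀ = 1.6924 rad = 96.97°.
Daylight = 2H₀/(2π) × 24.00 h = (1.6924/π) × 24.00 = 12.93 h.

12.93 h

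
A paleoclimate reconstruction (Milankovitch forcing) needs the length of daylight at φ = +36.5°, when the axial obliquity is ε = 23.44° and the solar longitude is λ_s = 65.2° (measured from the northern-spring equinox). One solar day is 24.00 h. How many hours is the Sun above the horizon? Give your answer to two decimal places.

14.22 h

Solar declination: sin δ = sin ε · sin λ_s = sin 23.44° × sin 65.2° = 0.36110, so δ = +21.168°.
cos H₀ = −tan φ · tan δ = −tan(+36.5°) × tan(+21.168°) = -0.2865, so H₀ = 1.8614 rad = 106.65°.
Daylight = 2H₀/(2π) × 24.00 h = (1.8614/π) × 24.00 = 14.22 h.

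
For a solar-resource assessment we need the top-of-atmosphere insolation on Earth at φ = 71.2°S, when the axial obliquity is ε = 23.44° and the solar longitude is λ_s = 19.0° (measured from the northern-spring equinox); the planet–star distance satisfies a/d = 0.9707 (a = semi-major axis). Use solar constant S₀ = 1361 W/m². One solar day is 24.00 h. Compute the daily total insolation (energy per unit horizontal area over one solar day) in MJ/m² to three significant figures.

5.32 MJ/m²

Solar declination: sin δ = sin ε · sin λ_s = sin 23.44° × sin 19.0° = 0.12951, so δ = +7.441°.
cos H₀ = −tan(-71.2°) tan(+7.441°) = 0.3837, H₀ = 1.1770 rad.
Bracket: H₀ sin φ sin δ + cos φ cos δ sin H₀ = 1.1770×-0.94665×0.12951 + 0.32227×0.99158×0.92348 = -0.144301 + 0.295104 = 0.150803.
Inverse-square distance factor (a/d)² = 0.9707² = 0.942258.
Q̄ = (S₀/π) × 0.942258 × [bracket] = (1361/π) × 0.942258 × 0.150803 = 61.559 W/m².
Daily total = Q̄ × 24.00 h × 3600 s/h = 61.559 × 24.00 × 3600 / 10⁶ = 5.319 MJ/m².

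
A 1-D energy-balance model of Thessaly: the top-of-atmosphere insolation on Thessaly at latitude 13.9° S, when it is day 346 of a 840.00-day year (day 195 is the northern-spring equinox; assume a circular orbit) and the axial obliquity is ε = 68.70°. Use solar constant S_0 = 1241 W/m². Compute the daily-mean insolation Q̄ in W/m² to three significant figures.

Q̄ ≈ 96.7 W/m²

Solar longitude: L_s = 360° × (346 − 195)/840.00 = 64.714°.
sin δ = sin 68.70° × sin 64.714° = 0.84243, so δ = +57.397°.
cos h₀ = −tan(-13.9°) tan(+57.397°) = 0.3869, h₀ = 1.1735 rad.
Bracket: h₀ sin ϕ sin δ + cos ϕ cos δ sin h₀ = 1.1735×-0.24023×0.84243 + 0.97072×0.53881×0.92211 = -0.237489 + 0.482295 = 0.244806.
Q̄ = (S_0/π) × [bracket] = (1241/π) × 0.244806 = 96.70 W/m².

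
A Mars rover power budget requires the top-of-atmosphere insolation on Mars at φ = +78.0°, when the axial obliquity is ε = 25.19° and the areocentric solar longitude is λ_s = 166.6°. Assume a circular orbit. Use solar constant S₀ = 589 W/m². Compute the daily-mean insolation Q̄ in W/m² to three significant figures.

Q̄ ≈ 71.5 W/m²

sin δ = sin 25.19° × sin 166.6° = 0.09864, so δ = +5.661°.
cos H₀ = −tan(+78.0°) tan(+5.661°) = -0.4663, H₀ = 2.0559 rad.
Bracket: H₀ sin φ sin δ + cos φ cos δ sin H₀ = 2.0559×0.97815×0.09864 + 0.20791×0.99512×0.88461 = 0.198363 + 0.183022 = 0.381385.
Q̄ = (S₀/π) × [bracket] = (589/π) × 0.381385 = 71.50 W/m².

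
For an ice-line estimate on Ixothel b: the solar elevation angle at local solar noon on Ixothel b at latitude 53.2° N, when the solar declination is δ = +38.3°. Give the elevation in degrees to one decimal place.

At local noon the hour angle is zero, so the zenith angle equals |φ − δ| = |+53.2° − (+38.300°)| = 14.900°.
Elevation = 90° − 14.900° = 75.1°.

75.1°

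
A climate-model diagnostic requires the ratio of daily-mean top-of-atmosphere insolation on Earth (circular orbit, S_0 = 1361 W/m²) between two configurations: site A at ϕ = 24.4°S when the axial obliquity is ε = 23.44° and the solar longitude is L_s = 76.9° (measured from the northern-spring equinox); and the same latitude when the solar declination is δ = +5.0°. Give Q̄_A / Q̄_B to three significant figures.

Q̄_A / Q̄_B ≈ 0.709

— Configuration A (ϕ=-24.4°):
Solar declination: sin δ = sin ε · sin L_s = sin 23.44° × sin 76.9° = 0.38744, so δ = +22.795°.
cos h₀ = −tan(-24.4°) tan(+22.795°) = 0.1906, h₀ = 1.3790 rad.
Bracket: h₀ sin ϕ sin δ + cos ϕ cos δ sin h₀ = 1.3790×-0.41310×0.38744 + 0.91068×0.92190×0.98166 = -0.220711 + 0.824158 = 0.603447.
Q̄ = (S_0/π) × [bracket] = (1361/π) × 0.603447 = 261.43 W/m².
— Configuration B (ϕ=-24.4°):
cos h₀ = −tan(-24.4°) tan(+5.000°) = 0.0397, h₀ = 1.5311 rad.
Bracket: h₀ sin ϕ sin δ + cos ϕ cos δ sin h₀ = 1.5311×-0.41310×0.08716 + 0.91068×0.99619×0.99921 = -0.055128 + 0.906494 = 0.851366.
Q̄ = (S_0/π) × [bracket] = (1361/π) × 0.851366 = 368.83 W/m².
Ratio Q̄_A / Q̄_B = 261.43 / 368.83 = 0.7088.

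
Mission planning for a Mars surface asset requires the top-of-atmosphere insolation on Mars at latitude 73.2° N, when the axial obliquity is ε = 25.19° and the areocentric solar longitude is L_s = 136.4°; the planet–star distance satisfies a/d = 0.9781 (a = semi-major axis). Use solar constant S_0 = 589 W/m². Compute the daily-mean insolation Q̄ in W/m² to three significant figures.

Q̄ ≈ 158 W/m²

sin δ = sin 25.19° × sin 136.4° = 0.29352, so δ = +17.069°.
cos h₀ = −tan(+73.2°) tan(+17.069°) = -1.0170 ≤ −1 ⇒ polar day, h₀ = π.
Bracket: h₀ sin ϕ sin δ + cos ϕ cos δ sin h₀ = 3.1416×0.95732×0.29352 + 0.28903×0.95595×0.00000 = 0.882766 + 0.000000 = 0.882766.
Inverse-square distance factor (a/d)² = 0.9781² = 0.956680.
Q̄ = (S_0/π) × 0.956680 × [bracket] = (589/π) × 0.956680 × 0.882766 = 158.3 W/m².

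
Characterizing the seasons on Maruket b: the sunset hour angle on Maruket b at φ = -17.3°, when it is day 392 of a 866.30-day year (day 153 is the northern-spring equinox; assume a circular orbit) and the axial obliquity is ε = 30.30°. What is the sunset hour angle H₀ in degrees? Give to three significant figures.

Solar longitude: λ_s = 360° × (392 − 153)/866.30 = 99.319°.
sin δ = sin 30.30° × sin 99.319° = 0.49787, so δ = +29.859°.
cos H₀ = −tan φ · tan δ = −tan(-17.3°) × tan(+29.859°) = 0.1788, so H₀ = 1.3910 rad = 79.70°.

H₀ = 79.7°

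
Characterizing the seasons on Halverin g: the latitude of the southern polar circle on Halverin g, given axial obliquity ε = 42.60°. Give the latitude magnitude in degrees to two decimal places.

The polar circle is the lowest latitude that experiences at least one full rotation of continuous darkness at the northern-summer solstice; it lies at |φ| = 90° − ε = 90° − 42.60° = 47.40°.

47.40°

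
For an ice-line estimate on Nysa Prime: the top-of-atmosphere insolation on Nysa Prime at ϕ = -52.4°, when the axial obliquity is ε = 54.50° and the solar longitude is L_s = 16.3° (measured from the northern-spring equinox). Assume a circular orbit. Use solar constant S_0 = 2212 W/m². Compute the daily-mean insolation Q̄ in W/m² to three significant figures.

Solar declination: sin δ = sin ε · sin L_s = sin 54.50° × sin 16.3° = 0.22850, so δ = +13.208°.
cos h₀ = −tan(-52.4°) tan(+13.208°) = 0.3048, h₀ = 1.2611 rad.
Bracket: h₀ sin ϕ sin δ + cos ϕ cos δ sin h₀ = 1.2611×-0.79229×0.22850 + 0.61015×0.97355×0.95243 = -0.228307 + 0.565754 = 0.337447.
Q̄ = (S_0/π) × [bracket] = (2212/π) × 0.337447 = 237.6 W/m².

Q̄ ≈ 238 W/m²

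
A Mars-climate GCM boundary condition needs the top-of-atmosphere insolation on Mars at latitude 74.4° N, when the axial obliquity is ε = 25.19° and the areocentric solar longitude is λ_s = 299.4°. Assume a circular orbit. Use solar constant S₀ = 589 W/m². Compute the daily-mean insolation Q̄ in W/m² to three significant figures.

sin δ = sin 25.19° × sin 299.4° = -0.37081, so δ = -21.765°.
cos H₀ = −tan(+74.4°) tan(-21.765°) = 1.4300 ≥ 1 ⇒ polar night, H₀ = 0 and Q̄ = 0.

Q̄ ≈ 0.00 W/m²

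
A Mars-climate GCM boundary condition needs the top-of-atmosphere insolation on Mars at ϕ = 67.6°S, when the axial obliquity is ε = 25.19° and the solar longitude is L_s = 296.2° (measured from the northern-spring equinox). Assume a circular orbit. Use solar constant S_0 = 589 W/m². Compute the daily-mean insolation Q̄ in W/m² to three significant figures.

Solar declination: sin δ = sin ε · sin L_s = sin 25.19° × sin 296.2° = -0.38189, so δ = -22.451°.
cos h₀ = −tan(-67.6°) tan(-22.451°) = -1.0025 ≤ −1 ⇒ polar day, h₀ = π.
Bracket: h₀ sin ϕ sin δ + cos ϕ cos δ sin h₀ = 3.1416×-0.92455×-0.38189 + 0.38107×0.92421×0.00000 = 1.109225 + 0.000000 = 1.109225.
Q̄ = (S_0/π) × [bracket] = (589/π) × 1.109225 = 208.0 W/m².

Q̄ ≈ 208 W/m²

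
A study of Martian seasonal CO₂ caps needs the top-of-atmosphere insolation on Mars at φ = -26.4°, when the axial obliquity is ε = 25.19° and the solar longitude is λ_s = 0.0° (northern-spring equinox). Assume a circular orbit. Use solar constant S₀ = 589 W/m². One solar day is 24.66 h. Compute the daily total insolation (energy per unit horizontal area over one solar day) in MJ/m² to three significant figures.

Solar declination: sin δ = sin ε · sin λ_s = sin 25.19° × sin 0.0° = 0.00000, so δ = +0.000°.
cos H₀ = −tan(-26.4°) tan(+0.000°) = 0.0000, H₀ = 1.5708 rad.
Bracket: H₀ sin φ sin δ + cos φ cos δ sin H₀ = 1.5708×-0.44464×0.00000 + 0.89571×1.00000×1.00000 = -0.000000 + 0.895710 = 0.895710.
Q̄ = (S₀/π) × [bracket] = (589/π) × 0.895710 = 167.93 W/m².
Daily total = Q̄ × 24.66 h × 3600 s/h = 167.93 × 24.66 × 3600 / 10⁶ = 14.91 MJ/m².

14.9 MJ/m²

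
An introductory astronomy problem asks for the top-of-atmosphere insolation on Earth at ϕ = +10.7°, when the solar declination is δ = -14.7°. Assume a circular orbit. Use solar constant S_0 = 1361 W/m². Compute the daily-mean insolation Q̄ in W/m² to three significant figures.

cos h₀ = −tan(+10.7°) tan(-14.700°) = 0.0496, h₀ = 1.5212 rad.
Bracket: h₀ sin ϕ sin δ + cos ϕ cos δ sin h₀ = 1.5212×0.18567×-0.25376 + 0.98261×0.96727×0.99877 = -0.071672 + 0.949280 = 0.877608.
Q̄ = (S_0/π) × [bracket] = (1361/π) × 0.877608 = 380.2 W/m².

Q̄ ≈ 380 W/m²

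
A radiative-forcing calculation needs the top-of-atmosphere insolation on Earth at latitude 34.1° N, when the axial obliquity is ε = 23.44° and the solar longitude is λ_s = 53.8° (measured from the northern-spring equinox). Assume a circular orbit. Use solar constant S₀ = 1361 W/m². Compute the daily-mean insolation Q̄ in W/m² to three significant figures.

Solar declination: sin δ = sin ε · sin λ_s = sin 23.44° × sin 53.8° = 0.32100, so δ = +18.723°.
cos H₀ = −tan(+34.1°) tan(+18.723°) = -0.2295, H₀ = 1.8023 rad.
Bracket: H₀ sin φ sin δ + cos φ cos δ sin H₀ = 1.8023×0.56064×0.32100 + 0.82806×0.94708×0.97331 = 0.324352 + 0.763308 = 1.087660.
Q̄ = (S₀/π) × [bracket] = (1361/π) × 1.087660 = 471.2 W/m².

Q̄ ≈ 471 W/m²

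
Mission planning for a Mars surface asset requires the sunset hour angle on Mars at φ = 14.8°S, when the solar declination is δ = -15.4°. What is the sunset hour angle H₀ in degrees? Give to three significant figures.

cos H₀ = −tan φ · tan δ = −tan(-14.8°) × tan(-15.400°) = -0.0728, so H₀ = 1.6436 rad = 94.17°.

H₀ = 94.2°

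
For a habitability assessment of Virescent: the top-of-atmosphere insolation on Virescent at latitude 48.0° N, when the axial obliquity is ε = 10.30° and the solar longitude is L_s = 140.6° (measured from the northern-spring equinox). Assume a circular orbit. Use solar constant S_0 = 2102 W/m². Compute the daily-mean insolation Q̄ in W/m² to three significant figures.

Solar declination: sin δ = sin ε · sin L_s = sin 10.30° × sin 140.6° = 0.11349, so δ = +6.517°.
cos h₀ = −tan(+48.0°) tan(+6.517°) = -0.1269, h₀ = 1.6980 rad.
Bracket: h₀ sin ϕ sin δ + cos ϕ cos δ sin h₀ = 1.6980×0.74314×0.11349 + 0.66913×0.99354×0.99192 = 0.143208 + 0.659436 = 0.802644.
Q̄ = (S_0/π) × [bracket] = (2102/π) × 0.802644 = 537.0 W/m².

Q̄ ≈ 537 W/m²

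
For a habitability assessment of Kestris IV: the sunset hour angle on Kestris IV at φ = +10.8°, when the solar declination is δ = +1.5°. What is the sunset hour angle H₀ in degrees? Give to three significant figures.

H₀ = 90.3°

cos H₀ = −tan φ · tan δ = −tan(+10.8°) × tan(+1.500°) = -0.0050, so H₀ = 1.5758 rad = 90.29°.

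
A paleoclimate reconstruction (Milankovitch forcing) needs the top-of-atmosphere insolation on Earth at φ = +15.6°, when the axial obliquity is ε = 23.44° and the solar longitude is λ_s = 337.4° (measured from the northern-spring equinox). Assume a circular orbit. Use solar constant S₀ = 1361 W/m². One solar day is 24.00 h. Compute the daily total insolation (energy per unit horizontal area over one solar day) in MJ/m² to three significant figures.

33.2 MJ/m²

Solar declination: sin δ = sin ε · sin λ_s = sin 23.44° × sin 337.4° = -0.15287, so δ = -8.793°.
cos H₀ = −tan(+15.6°) tan(-8.793°) = 0.0432, H₀ = 1.5276 rad.
Bracket: H₀ sin φ sin δ + cos φ cos δ sin H₀ = 1.5276×0.26892×-0.15287 + 0.96316×0.98825×0.99907 = -0.062799 + 0.950958 = 0.888159.
Q̄ = (S₀/π) × [bracket] = (1361/π) × 0.888159 = 384.77 W/m².
Daily total = Q̄ × 24.00 h × 3600 s/h = 384.77 × 24.00 × 3600 / 10⁶ = 33.24 MJ/m².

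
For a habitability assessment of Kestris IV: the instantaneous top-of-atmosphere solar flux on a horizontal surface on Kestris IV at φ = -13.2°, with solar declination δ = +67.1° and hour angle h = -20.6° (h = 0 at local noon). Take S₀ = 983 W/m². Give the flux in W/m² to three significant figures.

142 W/m²

cos θ_z = sin φ sin δ + cos φ cos δ cos h = -0.210353 + 0.354619 = 0.144266.
Flux = S₀ · cos θ_z = 983 × 0.144266 = 141.8 W/m².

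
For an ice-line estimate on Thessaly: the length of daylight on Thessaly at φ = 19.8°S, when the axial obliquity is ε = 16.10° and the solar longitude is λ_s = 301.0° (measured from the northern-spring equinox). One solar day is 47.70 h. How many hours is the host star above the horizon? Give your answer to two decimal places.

25.19 h

Solar declination: sin δ = sin ε · sin λ_s = sin 16.10° × sin 301.0° = -0.23771, so δ = -13.751°.
cos H₀ = −tan φ · tan δ = −tan(-19.8°) × tan(-13.751°) = -0.0881, so H₀ = 1.6590 rad = 95.05°.
Daylight = 2H₀/(2π) × 47.70 h = (1.6590/π) × 47.70 = 25.19 h.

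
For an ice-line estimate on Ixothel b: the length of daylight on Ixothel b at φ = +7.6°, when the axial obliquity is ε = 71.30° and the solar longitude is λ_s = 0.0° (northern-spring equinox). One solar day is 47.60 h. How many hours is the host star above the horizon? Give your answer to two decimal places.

23.80 h

Solar declination: sin δ = sin ε · sin λ_s = sin 71.30° × sin 0.0° = 0.00000, so δ = +0.000°.
cos H₀ = −tan φ · tan δ = −tan(+7.6°) × tan(+0.000°) = -0.0000, so H₀ = 1.5708 rad = 90.00°.
Daylight = 2H₀/(2π) × 47.60 h = (1.5708/π) × 47.60 = 23.80 h.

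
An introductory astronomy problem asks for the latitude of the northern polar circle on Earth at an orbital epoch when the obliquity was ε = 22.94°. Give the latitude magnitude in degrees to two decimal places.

The polar circle is the lowest latitude that experiences at least one full rotation of continuous daylight at the northern-summer solstice; it lies at |ϕ| = 90° − ε = 90° − 22.94° = 67.06°.

67.06°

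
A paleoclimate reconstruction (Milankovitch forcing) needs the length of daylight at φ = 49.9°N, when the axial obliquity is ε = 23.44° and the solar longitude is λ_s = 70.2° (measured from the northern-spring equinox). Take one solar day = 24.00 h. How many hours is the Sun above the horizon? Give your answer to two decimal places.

15.82 h

Solar declination: sin δ = sin ε · sin λ_s = sin 23.44° × sin 70.2° = 0.37427, so δ = +21.979°.
cos H₀ = −tan φ · tan δ = −tan(+49.9°) × tan(+21.979°) = -0.4793, so H₀ = 2.0707 rad = 118.64°.
Daylight = 2H₀/(2π) × 24.00 h = (2.0707/π) × 24.00 = 15.82 h.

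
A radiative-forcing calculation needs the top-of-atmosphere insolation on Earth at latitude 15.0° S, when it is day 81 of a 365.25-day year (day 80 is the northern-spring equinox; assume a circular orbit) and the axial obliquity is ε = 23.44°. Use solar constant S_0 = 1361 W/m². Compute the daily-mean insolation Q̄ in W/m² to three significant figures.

Solar longitude: L_s = 360° × (81 − 80)/365.25 = 0.986°.
sin δ = sin 23.44° × sin 0.986° = 0.00684, so δ = +0.392°.
cos h₀ = −tan(-15.0°) tan(+0.392°) = 0.0018, h₀ = 1.5690 rad.
Bracket: h₀ sin ϕ sin δ + cos ϕ cos δ sin h₀ = 1.5690×-0.25882×0.00684 + 0.96593×0.99998×1.00000 = -0.002778 + 0.965911 = 0.963133.
Q̄ = (S_0/π) × [bracket] = (1361/π) × 0.963133 = 417.2 W/m².

Q̄ ≈ 417 W/m²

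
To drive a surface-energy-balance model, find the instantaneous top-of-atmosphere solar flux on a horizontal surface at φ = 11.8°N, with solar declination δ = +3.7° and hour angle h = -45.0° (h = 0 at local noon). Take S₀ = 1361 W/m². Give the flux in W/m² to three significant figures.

958 W/m²

cos θ_z = sin φ sin δ + cos φ cos δ cos h = 0.013197 + 0.690721 = 0.703918.
Flux = S₀ · cos θ_z = 1361 × 0.703918 = 958.0 W/m².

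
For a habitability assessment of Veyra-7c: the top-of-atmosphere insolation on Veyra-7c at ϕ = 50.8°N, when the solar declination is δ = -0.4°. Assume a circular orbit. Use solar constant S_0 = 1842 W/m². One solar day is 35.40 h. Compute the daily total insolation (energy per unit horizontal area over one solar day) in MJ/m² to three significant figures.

46.6 MJ/m²

cos h₀ = −tan(+50.8°) tan(-0.400°) = 0.0086, h₀ = 1.5622 rad.
Bracket: h₀ sin ϕ sin δ + cos ϕ cos δ sin h₀ = 1.5622×0.77494×-0.00698 + 0.63203×0.99998×0.99996 = -0.008450 + 0.631992 = 0.623542.
Q̄ = (S_0/π) × [bracket] = (1842/π) × 0.623542 = 365.60 W/m².
Daily total = Q̄ × 35.40 h × 3600 s/h = 365.60 × 35.40 × 3600 / 10⁶ = 46.59 MJ/m².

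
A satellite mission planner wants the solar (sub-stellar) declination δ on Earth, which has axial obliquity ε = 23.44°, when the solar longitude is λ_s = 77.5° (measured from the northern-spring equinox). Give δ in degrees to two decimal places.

δ = +22.85°

sin δ = sin ε · sin λ_s = sin 23.44° × sin 77.5° = 0.388359.
δ = arcsin(0.388359) = +22.85°.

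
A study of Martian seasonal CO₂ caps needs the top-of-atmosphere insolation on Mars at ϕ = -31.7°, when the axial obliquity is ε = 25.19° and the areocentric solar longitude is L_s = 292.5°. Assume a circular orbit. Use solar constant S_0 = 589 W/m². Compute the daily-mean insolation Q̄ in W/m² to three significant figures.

sin δ = sin 25.19° × sin 292.5° = -0.39322, so δ = -23.155°.
cos h₀ = −tan(-31.7°) tan(-23.155°) = -0.2641, h₀ = 1.8381 rad.
Bracket: h₀ sin ϕ sin δ + cos ϕ cos δ sin h₀ = 1.8381×-0.52547×-0.39322 + 0.85081×0.91944×0.96449 = 0.379798 + 0.754490 = 1.134288.
Q̄ = (S_0/π) × [bracket] = (589/π) × 1.134288 = 212.7 W/m².

Q̄ ≈ 213 W/m²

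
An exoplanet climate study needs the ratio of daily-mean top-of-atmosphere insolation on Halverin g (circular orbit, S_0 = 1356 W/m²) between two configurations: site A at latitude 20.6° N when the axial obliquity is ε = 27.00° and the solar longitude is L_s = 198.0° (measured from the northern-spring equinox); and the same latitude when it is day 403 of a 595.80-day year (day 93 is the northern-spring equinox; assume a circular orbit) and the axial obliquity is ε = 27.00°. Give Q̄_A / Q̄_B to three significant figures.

Q̄_A / Q̄_B ≈ 0.942

— Configuration A (ϕ=+20.6°):
Solar declination: sin δ = sin ε · sin L_s = sin 27.00° × sin 198.0° = -0.14029, so δ = -8.065°.
cos h₀ = −tan(+20.6°) tan(-8.065°) = 0.0533, h₀ = 1.5175 rad.
Bracket: h₀ sin ϕ sin δ + cos ϕ cos δ sin h₀ = 1.5175×0.35184×-0.14029 + 0.93606×0.99011×0.99858 = -0.074903 + 0.925486 = 0.850583.
Q̄ = (S_0/π) × [bracket] = (1356/π) × 0.850583 = 367.14 W/m².
— Configuration B (ϕ=+20.6°):
Solar longitude: L_s = 360° × (403 − 93)/595.80 = 187.311°.
sin δ = sin 27.00° × sin 187.311° = -0.05777, so δ = -3.312°.
cos h₀ = −tan(+20.6°) tan(-3.312°) = 0.0218, h₀ = 1.5490 rad.
Bracket: h₀ sin ϕ sin δ + cos ϕ cos δ sin h₀ = 1.5490×0.35184×-0.05777 + 0.93606×0.99833×0.99976 = -0.031485 + 0.934273 = 0.902788.
Q̄ = (S_0/π) × [bracket] = (1356/π) × 0.902788 = 389.67 W/m².
Ratio Q̄_A / Q̄_B = 367.14 / 389.67 = 0.9422.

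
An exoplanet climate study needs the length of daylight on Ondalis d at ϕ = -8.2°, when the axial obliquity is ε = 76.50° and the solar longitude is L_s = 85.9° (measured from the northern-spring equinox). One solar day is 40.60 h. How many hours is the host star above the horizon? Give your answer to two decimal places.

12.40 h

Solar declination: sin δ = sin ε · sin L_s = sin 76.50° × sin 85.9° = 0.96988, so δ = +75.902°.
cos h₀ = −tan ϕ · tan δ = −tan(-8.2°) × tan(+75.902°) = 0.5738, so h₀ = 0.9597 rad = 54.99°.
Daylight = 2h₀/(2π) × 40.60 h = (0.9597/π) × 40.60 = 12.40 h.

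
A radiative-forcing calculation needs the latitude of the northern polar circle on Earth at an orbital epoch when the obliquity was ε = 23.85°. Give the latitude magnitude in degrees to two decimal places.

The polar circle is the lowest latitude that experiences at least one full rotation of continuous daylight at the northern-summer solstice; it lies at |ϕ| = 90° − ε = 90° − 23.85° = 66.15°.

66.15°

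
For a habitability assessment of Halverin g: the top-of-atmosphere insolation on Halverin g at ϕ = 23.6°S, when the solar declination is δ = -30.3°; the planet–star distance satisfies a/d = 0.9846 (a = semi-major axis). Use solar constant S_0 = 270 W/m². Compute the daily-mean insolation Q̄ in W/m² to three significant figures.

cos h₀ = −tan(-23.6°) tan(-30.300°) = -0.2553, h₀ = 1.8290 rad.
Bracket: h₀ sin ϕ sin δ + cos ϕ cos δ sin h₀ = 1.8290×-0.40035×-0.50453 + 0.91636×0.86340×0.96686 = 0.369437 + 0.764965 = 1.134402.
Inverse-square distance factor (a/d)² = 0.9846² = 0.969437.
Q̄ = (S_0/π) × 0.969437 × [bracket] = (270/π) × 0.969437 × 1.134402 = 94.51 W/m².

Q̄ ≈ 94.5 W/m²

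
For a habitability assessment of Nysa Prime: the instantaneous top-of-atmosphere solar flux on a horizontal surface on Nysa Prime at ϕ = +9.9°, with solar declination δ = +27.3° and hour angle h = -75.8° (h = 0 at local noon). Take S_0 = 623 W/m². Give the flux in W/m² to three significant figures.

cos θ_z = sin ϕ sin δ + cos ϕ cos δ cos h = 0.078855 + 0.214738 = 0.293593.
Flux = S_0 · cos θ_z = 623 × 0.293593 = 182.9 W/m².

183 W/m²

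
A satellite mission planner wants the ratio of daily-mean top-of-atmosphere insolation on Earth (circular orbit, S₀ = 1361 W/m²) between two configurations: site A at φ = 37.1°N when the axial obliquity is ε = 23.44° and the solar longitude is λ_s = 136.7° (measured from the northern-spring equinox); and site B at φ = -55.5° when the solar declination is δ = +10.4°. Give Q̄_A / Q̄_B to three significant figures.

— Configuration A (φ=+37.1°):
Solar declination: sin δ = sin ε · sin λ_s = sin 23.44° × sin 136.7° = 0.27281, so δ = +15.832°.
cos H₀ = −tan(+37.1°) tan(+15.832°) = -0.2145, H₀ = 1.7869 rad.
Bracket: H₀ sin φ sin δ + cos φ cos δ sin H₀ = 1.7869×0.60321×0.27281 + 0.79758×0.96207×0.97673 = 0.294055 + 0.749472 = 1.043527.
Q̄ = (S₀/π) × [bracket] = (1361/π) × 1.043527 = 452.08 W/m².
— Configuration B (φ=-55.5°):
cos H₀ = −tan(-55.5°) tan(+10.400°) = 0.2670, H₀ = 1.3005 rad.
Bracket: H₀ sin φ sin δ + cos φ cos δ sin H₀ = 1.3005×-0.82413×0.18052 + 0.56641×0.98357×0.96368 = -0.193478 + 0.536870 = 0.343392.
Q̄ = (S₀/π) × [bracket] = (1361/π) × 0.343392 = 148.76 W/m².
Ratio Q̄_A / Q̄_B = 452.08 / 148.76 = 3.039.

Q̄_A / Q̄_B ≈ 3.04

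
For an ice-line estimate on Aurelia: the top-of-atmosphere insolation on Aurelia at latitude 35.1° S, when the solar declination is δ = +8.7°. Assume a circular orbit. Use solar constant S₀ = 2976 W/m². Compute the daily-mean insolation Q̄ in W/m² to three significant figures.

cos H₀ = −tan(-35.1°) tan(+8.700°) = 0.1075, H₀ = 1.4630 rad.
Bracket: H₀ sin φ sin δ + cos φ cos δ sin H₀ = 1.4630×-0.57501×0.15126 + 0.81815×0.98849×0.99420 = -0.127246 + 0.804042 = 0.676796.
Q̄ = (S₀/π) × [bracket] = (2976/π) × 0.676796 = 641.1 W/m².

Q̄ ≈ 641 W/m²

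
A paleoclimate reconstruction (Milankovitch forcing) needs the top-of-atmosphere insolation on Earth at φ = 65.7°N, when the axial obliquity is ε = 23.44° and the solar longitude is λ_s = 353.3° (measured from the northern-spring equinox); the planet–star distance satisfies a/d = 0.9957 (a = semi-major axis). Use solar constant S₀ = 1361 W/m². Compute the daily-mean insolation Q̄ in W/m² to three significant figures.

Q̄ ≈ 149 W/m²

Solar declination: sin δ = sin ε · sin λ_s = sin 23.44° × sin 353.3° = -0.04641, so δ = -2.660°.
cos H₀ = −tan(+65.7°) tan(-2.660°) = 0.1029, H₀ = 1.4677 rad.
Bracket: H₀ sin φ sin δ + cos φ cos δ sin H₀ = 1.4677×0.91140×-0.04641 + 0.41151×0.99892×0.99469 = -0.062081 + 0.408883 = 0.346802.
Inverse-square distance factor (a/d)² = 0.9957² = 0.991418.
Q̄ = (S₀/π) × 0.991418 × [bracket] = (1361/π) × 0.991418 × 0.346802 = 149.0 W/m².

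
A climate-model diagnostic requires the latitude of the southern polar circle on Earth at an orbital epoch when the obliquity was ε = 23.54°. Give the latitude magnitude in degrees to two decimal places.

The polar circle is the lowest latitude that experiences at least one full rotation of continuous darkness at the northern-summer solstice; it lies at |φ| = 90° − ε = 90° − 23.54° = 66.46°.

66.46°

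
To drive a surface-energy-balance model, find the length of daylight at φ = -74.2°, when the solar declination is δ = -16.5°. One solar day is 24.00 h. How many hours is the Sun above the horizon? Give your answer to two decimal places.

24.00 h

Sunrise equation: cos H₀ = −tan φ · tan δ = -1.0468 ≤ −1, so the Sun never sets (polar day) and H₀ = π.
Daylight = 2H₀/(2π) × 24.00 h = (3.1416/π) × 24.00 = 24.00 h.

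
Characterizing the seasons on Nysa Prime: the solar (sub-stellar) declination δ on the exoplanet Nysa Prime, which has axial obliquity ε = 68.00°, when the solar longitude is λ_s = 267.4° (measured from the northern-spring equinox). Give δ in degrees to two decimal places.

δ = -67.85°

sin δ = sin ε · sin λ_s = sin 68.00° × sin 267.4° = -0.926229.
δ = arcsin(-0.926229) = -67.85°.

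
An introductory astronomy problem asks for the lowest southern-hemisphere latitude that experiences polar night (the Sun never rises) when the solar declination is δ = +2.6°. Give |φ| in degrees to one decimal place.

Polar night requires cos H₀ = −tan φ tan δ ≥ 1, i.e. tan φ tan δ ≤ −1.
The boundary is |tan φ| · |tan δ| = 1, so |φ| = 90° − |δ| = 90° − 2.6° = 87.4° in the southern hemisphere.

|φ| = 87.4°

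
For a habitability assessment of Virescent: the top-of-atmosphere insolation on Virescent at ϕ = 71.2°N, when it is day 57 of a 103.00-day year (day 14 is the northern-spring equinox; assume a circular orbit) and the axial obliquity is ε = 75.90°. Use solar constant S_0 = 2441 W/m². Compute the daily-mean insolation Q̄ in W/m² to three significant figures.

Solar longitude: L_s = 360° × (57 − 14)/103.00 = 150.291°.
sin δ = sin 75.90° × sin 150.291° = 0.48066, so δ = +28.729°.
cos h₀ = −tan(+71.2°) tan(+28.729°) = -1.6101 ≤ −1 ⇒ polar day, h₀ = π.
Bracket: h₀ sin ϕ sin δ + cos ϕ cos δ sin h₀ = 3.1416×0.94665×0.48066 + 0.32227×0.87691×0.00000 = 1.429481 + 0.000000 = 1.429481.
Q̄ = (S_0/π) × [bracket] = (2441/π) × 1.429481 = 1111 W/m².

Q̄ ≈ 1.11e+03 W/m²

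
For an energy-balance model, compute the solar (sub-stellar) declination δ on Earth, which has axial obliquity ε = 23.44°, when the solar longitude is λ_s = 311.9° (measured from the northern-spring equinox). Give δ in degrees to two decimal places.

sin δ = sin ε · sin λ_s = sin 23.44° × sin 311.9° = -0.296079.
δ = arcsin(-0.296079) = -17.22°.

δ = -17.22°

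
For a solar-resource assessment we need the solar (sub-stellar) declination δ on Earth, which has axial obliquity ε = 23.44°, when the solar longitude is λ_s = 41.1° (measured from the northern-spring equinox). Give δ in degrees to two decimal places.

sin δ = sin ε · sin λ_s = sin 23.44° × sin 41.1° = 0.261496.
δ = arcsin(0.261496) = +15.16°.

δ = +15.16°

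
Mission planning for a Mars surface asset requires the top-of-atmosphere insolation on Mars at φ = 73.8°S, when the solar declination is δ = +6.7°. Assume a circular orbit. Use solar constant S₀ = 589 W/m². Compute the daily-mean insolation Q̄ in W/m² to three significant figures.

Q̄ ≈ 23.3 W/m²

cos H₀ = −tan(-73.8°) tan(+6.700°) = 0.4043, H₀ = 1.1545 rad.
Bracket: H₀ sin φ sin δ + cos φ cos δ sin H₀ = 1.1545×-0.96029×0.11667 + 0.27899×0.99317×0.91461 = -0.129347 + 0.253424 = 0.124077.
Q̄ = (S₀/π) × [bracket] = (589/π) × 0.124077 = 23.26 W/m².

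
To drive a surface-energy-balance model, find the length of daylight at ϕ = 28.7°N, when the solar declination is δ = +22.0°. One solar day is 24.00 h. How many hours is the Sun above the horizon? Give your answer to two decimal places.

cos h₀ = −tan ϕ · tan δ = −tan(+28.7°) × tan(+22.000°) = -0.2212, so h₀ = 1.7938 rad = 102.78°.
Daylight = 2h₀/(2π) × 24.00 h = (1.7938/π) × 24.00 = 13.70 h.

13.70 h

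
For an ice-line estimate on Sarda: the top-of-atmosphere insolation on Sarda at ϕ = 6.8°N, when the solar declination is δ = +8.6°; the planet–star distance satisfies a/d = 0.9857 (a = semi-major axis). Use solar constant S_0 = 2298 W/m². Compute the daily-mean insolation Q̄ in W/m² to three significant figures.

Q̄ ≈ 718 W/m²

cos h₀ = −tan(+6.8°) tan(+8.600°) = -0.0180, h₀ = 1.5888 rad.
Bracket: h₀ sin ϕ sin δ + cos ϕ cos δ sin h₀ = 1.5888×0.11840×0.14954 + 0.99297×0.98876×0.99984 = 0.028131 + 0.981652 = 1.009783.
Inverse-square distance factor (a/d)² = 0.9857² = 0.971604.
Q̄ = (S_0/π) × 0.971604 × [bracket] = (2298/π) × 0.971604 × 1.009783 = 717.7 W/m².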